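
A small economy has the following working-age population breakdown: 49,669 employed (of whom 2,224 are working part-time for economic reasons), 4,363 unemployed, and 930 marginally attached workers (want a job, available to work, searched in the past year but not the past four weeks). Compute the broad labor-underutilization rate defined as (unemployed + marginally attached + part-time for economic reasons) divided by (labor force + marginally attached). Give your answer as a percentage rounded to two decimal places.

Broad underutilization rate ≈ 13.68%.

Labor force = 49,669 + 4,363 = 54,032.
Numerator = 4,363 + 930 + 2,224 = 7,517.
Denominator = 54,032 + 930 = 54,962.
Broad rate = 7,517 / 54,962 = 13.68%.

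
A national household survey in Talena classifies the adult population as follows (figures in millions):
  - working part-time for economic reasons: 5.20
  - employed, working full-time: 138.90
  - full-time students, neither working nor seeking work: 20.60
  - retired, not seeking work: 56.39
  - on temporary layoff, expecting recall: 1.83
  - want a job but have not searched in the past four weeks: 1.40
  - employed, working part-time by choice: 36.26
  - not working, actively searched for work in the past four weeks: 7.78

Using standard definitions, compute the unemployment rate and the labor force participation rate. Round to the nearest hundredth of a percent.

Unemployment rate ≈ 5.06%; labor force participation rate ≈ 70.79%.

Employed = 5.20 + 138.90 + 36.26 = 180.36 million (anyone who worked, including part-time for economic reasons, counts as employed).
Unemployed = 1.83 + 7.78 = 9.61 million (jobless and actively searching, or on temporary layoff).
Labor force = 180.36 + 9.61 = 189.97 million.
Not in labor force = 20.60 + 56.39 + 1.40 = 78.39 million (those not working and not actively searching are outside the labor force — including those who want a job but have given up searching).
Civilian working-age population = 189.97 + 78.39 = 268.36 million.
Unemployment rate = 9.61 / 189.97 = 5.06%.
Labor force participation rate = 189.97 / 268.36 = 70.79%.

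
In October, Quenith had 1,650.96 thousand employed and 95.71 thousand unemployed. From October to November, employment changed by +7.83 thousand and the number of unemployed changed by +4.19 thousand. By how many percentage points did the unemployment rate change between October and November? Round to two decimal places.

The unemployment rate changed by +0.20 percentage points.

October: labor force = 1,650.96 + 95.71 = 1,746.67; u = 95.71/1,746.67 = 5.48%.
November: labor force = 1,658.79 + 99.90 = 1,758.69; u = 99.90/1,758.69 = 5.68%.
Change = 5.68% − 5.48% = +0.20 pp.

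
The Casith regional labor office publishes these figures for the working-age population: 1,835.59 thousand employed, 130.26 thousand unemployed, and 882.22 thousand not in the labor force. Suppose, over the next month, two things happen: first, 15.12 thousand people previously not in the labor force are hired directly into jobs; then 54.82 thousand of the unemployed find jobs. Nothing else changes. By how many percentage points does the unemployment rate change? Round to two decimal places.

Initially, labor force = 1,835.59 + 130.26 = 1,965.85 thousand, so u = 130.26/1,965.85 = 6.63%.
After the first change, employed and labor force both rise by 15.12; unemployed unchanged → E = 1,850.71, U = 130.26, labor force = 1,980.97 thousand.
After the second change, unemployed falls and employed rises by 54.82; labor force unchanged → E = 1,905.53, U = 75.44, labor force = 1,980.97 thousand.
New unemployment rate = 75.44 / 1,980.97 = 3.81%.
Change = 3.81% − 6.63% = −2.82 percentage points.

The unemployment rate changes by −2.82 percentage points.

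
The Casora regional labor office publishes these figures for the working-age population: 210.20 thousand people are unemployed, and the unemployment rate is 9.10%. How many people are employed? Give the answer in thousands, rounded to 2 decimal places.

About 2,099.69 thousand are employed.

Labor force = U / u = 210.20 / 0.0910 ≈ 2,309.89 thousand.
Employed = labor force − unemployed = 2,309.89 − 210.20 = 2,099.69 thousand.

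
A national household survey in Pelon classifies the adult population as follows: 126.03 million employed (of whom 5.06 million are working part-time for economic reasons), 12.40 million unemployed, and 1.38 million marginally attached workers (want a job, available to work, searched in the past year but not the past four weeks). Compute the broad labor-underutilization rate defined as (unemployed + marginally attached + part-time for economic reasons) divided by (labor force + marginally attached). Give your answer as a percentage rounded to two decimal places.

Labor force = 126.03 + 12.40 = 138.43 million.
Numerator = 12.40 + 1.38 + 5.06 = 18.84 million.
Denominator = 138.43 + 1.38 = 139.81 million.
Broad rate = 18.84 / 139.81 = 13.48%.

Broad underutilization rate ≈ 13.48%.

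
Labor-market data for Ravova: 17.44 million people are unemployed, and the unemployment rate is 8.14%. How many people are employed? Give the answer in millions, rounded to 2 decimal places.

About 196.81 million are employed.

Labor force = U / u = 17.44 / 0.0814 ≈ 214.25 million.
Employed = labor force − unemployed = 214.25 − 17.44 = 196.81 million.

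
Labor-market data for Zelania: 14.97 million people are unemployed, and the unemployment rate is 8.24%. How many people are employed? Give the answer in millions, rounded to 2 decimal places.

About 166.70 million are employed.

Labor force = U / u = 14.97 / 0.0824 ≈ 181.67 million.
Employed = labor force − unemployed = 181.67 − 14.97 = 166.70 million.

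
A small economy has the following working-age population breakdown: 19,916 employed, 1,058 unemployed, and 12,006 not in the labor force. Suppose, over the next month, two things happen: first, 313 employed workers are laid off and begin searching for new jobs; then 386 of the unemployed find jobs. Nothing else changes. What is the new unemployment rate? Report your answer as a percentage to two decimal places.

New unemployment rate ≈ 4.70%.

Initially, labor force = 19,916 + 1,058 = 20,974, so u = 1,058/20,974 = 5.04%.
After the first change, employed falls and unemployed rises by 313; labor force unchanged → E = 19,603, U = 1,371, labor force = 20,974.
After the second change, unemployed falls and employed rises by 386; labor force unchanged → E = 19,989, U = 985, labor force = 20,974.
New unemployment rate = 985 / 20,974 = 4.70%.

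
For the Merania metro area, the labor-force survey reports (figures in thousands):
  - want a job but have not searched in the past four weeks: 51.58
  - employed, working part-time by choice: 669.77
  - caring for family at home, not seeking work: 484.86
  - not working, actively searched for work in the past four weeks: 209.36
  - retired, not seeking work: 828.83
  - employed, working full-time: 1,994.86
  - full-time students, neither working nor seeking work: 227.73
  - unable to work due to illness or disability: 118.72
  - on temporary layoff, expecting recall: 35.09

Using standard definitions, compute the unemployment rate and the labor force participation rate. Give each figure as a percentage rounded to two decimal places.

Unemployment rate ≈ 8.40%; labor force participation rate ≈ 62.96%.

Employed = 669.77 + 1,994.86 = 2,664.63 thousand.
Unemployed = 209.36 + 35.09 = 244.45 thousand (jobless and actively searching, or on temporary layoff).
Labor force = 2,664.63 + 244.45 = 2,909.08 thousand.
Not in labor force = 51.58 + 484.86 + 828.83 + 227.73 + 118.72 = 1,711.72 thousand (those not working and not actively searching are outside the labor force — including those who want a job but have given up searching).
Civilian working-age population = 2,909.08 + 1,711.72 = 4,620.80 thousand.
Unemployment rate = 244.45 / 2,909.08 = 8.40%.
Labor force participation rate = 2,909.08 / 4,620.80 = 62.96%.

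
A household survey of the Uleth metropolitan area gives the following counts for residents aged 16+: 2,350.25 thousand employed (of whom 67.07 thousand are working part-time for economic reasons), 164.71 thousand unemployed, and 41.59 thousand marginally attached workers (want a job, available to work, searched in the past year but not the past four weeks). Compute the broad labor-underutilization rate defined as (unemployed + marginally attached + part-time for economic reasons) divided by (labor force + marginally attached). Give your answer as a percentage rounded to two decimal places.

Broad underutilization rate ≈ 10.69%.

Labor force = 2,350.25 + 164.71 = 2,514.96 thousand.
Numerator = 164.71 + 41.59 + 67.07 = 273.37 thousand.
Denominator = 2,514.96 + 41.59 = 2,556.55 thousand.
Broad rate = 273.37 / 2,556.55 = 10.69%.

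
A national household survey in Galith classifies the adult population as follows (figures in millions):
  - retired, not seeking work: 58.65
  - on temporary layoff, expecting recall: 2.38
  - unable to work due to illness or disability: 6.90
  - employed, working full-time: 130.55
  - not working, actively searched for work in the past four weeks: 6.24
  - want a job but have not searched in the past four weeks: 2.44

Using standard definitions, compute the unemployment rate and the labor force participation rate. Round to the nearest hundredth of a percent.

Unemployment rate ≈ 6.19%; labor force participation rate ≈ 67.18%.

Employed = 130.55 million.
Unemployed = 2.38 + 6.24 = 8.62 million (jobless and actively searching, or on temporary layoff).
Labor force = 130.55 + 8.62 = 139.17 million.
Not in labor force = 58.65 + 6.90 + 2.44 = 67.99 million (those not working and not actively searching are outside the labor force — including those who want a job but have given up searching).
Civilian working-age population = 139.17 + 67.99 = 207.16 million.
Unemployment rate = 8.62 / 139.17 = 6.19%.
Labor force participation rate = 139.17 / 207.16 = 67.18%.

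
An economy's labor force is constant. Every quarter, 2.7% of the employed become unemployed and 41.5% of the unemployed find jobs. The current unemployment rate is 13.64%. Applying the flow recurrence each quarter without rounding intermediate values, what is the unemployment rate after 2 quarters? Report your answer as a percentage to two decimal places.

With a fixed labor force, u_{t+1} = u_t + s·(1−u_t) − f·u_t = u_t·(1−s−f) + s.
Here 1−s−f = 0.558 and s = 0.027.
u_1 = 0.136400 × 0.558 + 0.027 = 0.103111.
u_2 = 0.103111 × 0.558 + 0.027 = 0.084536.

Unemployment rate after two quarters ≈ 8.45%.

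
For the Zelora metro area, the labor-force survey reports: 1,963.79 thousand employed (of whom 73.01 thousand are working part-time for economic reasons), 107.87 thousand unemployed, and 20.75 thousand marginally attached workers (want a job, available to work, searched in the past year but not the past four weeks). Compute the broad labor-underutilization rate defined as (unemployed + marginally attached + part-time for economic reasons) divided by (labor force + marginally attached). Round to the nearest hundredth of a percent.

Labor force = 1,963.79 + 107.87 = 2,071.66 thousand.
Numerator = 107.87 + 20.75 + 73.01 = 201.63 thousand.
Denominator = 2,071.66 + 20.75 = 2,092.41 thousand.
Broad rate = 201.63 / 2,092.41 = 9.64%.

Broad underutilization rate ≈ 9.64%.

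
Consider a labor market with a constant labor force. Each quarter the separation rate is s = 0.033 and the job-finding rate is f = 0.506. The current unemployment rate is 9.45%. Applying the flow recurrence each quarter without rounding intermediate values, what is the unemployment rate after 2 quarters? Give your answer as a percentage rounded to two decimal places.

Unemployment rate after two quarters ≈ 6.83%.

With a fixed labor force, u_{t+1} = u_t + s·(1−u_t) − f·u_t = u_t·(1−s−f) + s.
Here 1−s−f = 0.461 and s = 0.033.
u_1 = 0.094500 × 0.461 + 0.033 = 0.076565.
u_2 = 0.076565 × 0.461 + 0.033 = 0.068296.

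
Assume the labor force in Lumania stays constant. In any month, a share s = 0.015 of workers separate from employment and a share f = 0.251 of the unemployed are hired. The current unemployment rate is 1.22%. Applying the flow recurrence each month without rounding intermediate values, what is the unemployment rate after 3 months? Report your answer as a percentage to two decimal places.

With a fixed labor force, u_{t+1} = u_t + s·(1−u_t) − f·u_t = u_t·(1−s−f) + s.
Here 1−s−f = 0.734 and s = 0.015.
u_1 = 0.012200 × 0.734 + 0.015 = 0.023955.
u_2 = 0.023955 × 0.734 + 0.015 = 0.032583.
u_3 = 0.032583 × 0.734 + 0.015 = 0.038916.

Unemployment rate after three months ≈ 3.89%.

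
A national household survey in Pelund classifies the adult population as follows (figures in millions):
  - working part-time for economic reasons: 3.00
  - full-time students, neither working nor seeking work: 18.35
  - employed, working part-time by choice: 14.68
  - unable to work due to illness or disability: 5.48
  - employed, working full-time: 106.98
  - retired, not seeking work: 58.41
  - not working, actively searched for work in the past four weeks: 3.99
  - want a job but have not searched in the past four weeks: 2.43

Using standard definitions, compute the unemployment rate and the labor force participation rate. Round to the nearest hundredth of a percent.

Unemployment rate ≈ 3.10%; labor force participation rate ≈ 60.31%.

Employed = 3.00 + 14.68 + 106.98 = 124.66 million (anyone who worked, including part-time for economic reasons, counts as employed).
Unemployed = 3.99 million.
Labor force = 124.66 + 3.99 = 128.65 million.
Not in labor force = 18.35 + 5.48 + 58.41 + 2.43 = 84.67 million (those not working and not actively searching are outside the labor force — including those who want a job but have given up searching).
Civilian working-age population = 128.65 + 84.67 = 213.32 million.
Unemployment rate = 3.99 / 128.65 = 3.10%.
Labor force participation rate = 128.65 / 213.32 = 60.31%.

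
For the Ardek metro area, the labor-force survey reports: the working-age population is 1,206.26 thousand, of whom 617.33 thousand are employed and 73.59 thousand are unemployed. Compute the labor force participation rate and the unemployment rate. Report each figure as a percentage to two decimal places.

Labor force participation rate ≈ 57.28%; unemployment rate ≈ 10.65%.

Labor force = employed + unemployed = 617.33 + 73.59 = 690.92 thousand.
Unemployment rate = 73.59 / 690.92 = 10.65%.
Labor force participation rate = 690.92 / 1,206.26 = 57.28%.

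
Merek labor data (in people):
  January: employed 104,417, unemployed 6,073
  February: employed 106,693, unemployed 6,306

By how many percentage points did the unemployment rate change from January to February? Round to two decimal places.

The unemployment rate changed by +0.08 percentage points.

January: labor force = 104,417 + 6,073 = 110,490; u = 6,073/110,490 = 5.50%.
February: labor force = 106,693 + 6,306 = 112,999; u = 6,306/112,999 = 5.58%.
Change = 5.58% − 5.50% = +0.08 pp.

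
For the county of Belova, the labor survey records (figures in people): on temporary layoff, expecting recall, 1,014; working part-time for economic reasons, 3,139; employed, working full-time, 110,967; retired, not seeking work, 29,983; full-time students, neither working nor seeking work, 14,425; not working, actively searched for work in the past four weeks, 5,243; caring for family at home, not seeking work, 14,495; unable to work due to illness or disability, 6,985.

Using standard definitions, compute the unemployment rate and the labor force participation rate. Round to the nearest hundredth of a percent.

Employed = 3,139 + 110,967 = 114,106 (anyone who worked, including part-time for economic reasons, counts as employed).
Unemployed = 1,014 + 5,243 = 6,257 (jobless and actively searching, or on temporary layoff).
Labor force = 114,106 + 6,257 = 120,363.
Not in labor force = 29,983 + 14,425 + 14,495 + 6,985 = 65,888 (those not working and not actively searching are outside the labor force).
Civilian working-age population = 120,363 + 65,888 = 186,251.
Unemployment rate = 6,257 / 120,363 = 5.20%.
Labor force participation rate = 120,363 / 186,251 = 64.62%.

Unemployment rate ≈ 5.20%; labor force participation rate ≈ 64.62%.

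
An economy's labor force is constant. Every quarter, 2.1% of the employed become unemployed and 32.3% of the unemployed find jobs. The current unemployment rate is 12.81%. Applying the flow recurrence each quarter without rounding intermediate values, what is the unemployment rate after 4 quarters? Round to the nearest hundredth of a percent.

Unemployment rate after four quarters ≈ 7.35%.

With a fixed labor force, u_{t+1} = u_t + s·(1−u_t) − f·u_t = u_t·(1−s−f) + s.
Here 1−s−f = 0.656 and s = 0.021.
u_1 = 0.128100 × 0.656 + 0.021 = 0.105034.
u_2 = 0.105034 × 0.656 + 0.021 = 0.089902.
u_3 = 0.089902 × 0.656 + 0.021 = 0.079976.
u_4 = 0.079976 × 0.656 + 0.021 = 0.073464.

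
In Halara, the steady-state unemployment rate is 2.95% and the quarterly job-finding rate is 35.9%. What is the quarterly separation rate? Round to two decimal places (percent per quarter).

Separation rate ≈ 1.09% per quarter.

From u* = s/(s+f): s = u·f/(1−u).
s = 0.0295 × 35.9 / (1 − 0.0295) = 1.0591 / 0.9705 ≈ 1.09% per quarter.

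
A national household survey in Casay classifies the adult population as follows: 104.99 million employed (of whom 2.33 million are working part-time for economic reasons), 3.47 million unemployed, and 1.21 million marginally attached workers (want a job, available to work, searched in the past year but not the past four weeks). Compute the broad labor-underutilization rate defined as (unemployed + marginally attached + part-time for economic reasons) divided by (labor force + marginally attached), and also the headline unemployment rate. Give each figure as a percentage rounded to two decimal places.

Broad underutilization rate ≈ 6.39%; headline unemployment rate ≈ 3.20%.

Labor force = 104.99 + 3.47 = 108.46 million.
Numerator = 3.47 + 1.21 + 2.33 = 7.01 million.
Denominator = 108.46 + 1.21 = 109.67 million.
Broad rate = 7.01 / 109.67 = 6.39%.
Headline unemployment rate = 3.47 / 108.46 = 3.20%.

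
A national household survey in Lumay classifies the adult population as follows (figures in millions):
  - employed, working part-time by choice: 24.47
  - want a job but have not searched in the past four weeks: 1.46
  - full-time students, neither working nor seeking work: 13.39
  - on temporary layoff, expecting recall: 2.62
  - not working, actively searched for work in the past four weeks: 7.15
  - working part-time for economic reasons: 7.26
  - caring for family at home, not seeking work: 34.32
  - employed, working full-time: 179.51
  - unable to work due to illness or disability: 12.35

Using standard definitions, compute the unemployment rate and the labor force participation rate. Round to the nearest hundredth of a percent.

Employed = 24.47 + 7.26 + 179.51 = 211.24 million (anyone who worked, including part-time for economic reasons, counts as employed).
Unemployed = 2.62 + 7.15 = 9.77 million (jobless and actively searching, or on temporary layoff).
Labor force = 211.24 + 9.77 = 221.01 million.
Not in labor force = 1.46 + 13.39 + 34.32 + 12.35 = 61.52 million (those not working and not actively searching are outside the labor force — including those who want a job but have given up searching).
Civilian working-age population = 221.01 + 61.52 = 282.53 million.
Unemployment rate = 9.77 / 221.01 = 4.42%.
Labor force participation rate = 221.01 / 282.53 = 78.23%.

Unemployment rate ≈ 4.42%; labor force participation rate ≈ 78.23%.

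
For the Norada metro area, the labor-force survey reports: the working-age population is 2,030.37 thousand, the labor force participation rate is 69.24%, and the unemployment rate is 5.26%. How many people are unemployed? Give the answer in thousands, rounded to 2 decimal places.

About 73.95 thousand are unemployed.

Labor force = 0.6924 × 2,030.37 = 1,405.83 thousand.
Unemployed = 0.0526 × 1,405.83 ≈ 73.95 thousand.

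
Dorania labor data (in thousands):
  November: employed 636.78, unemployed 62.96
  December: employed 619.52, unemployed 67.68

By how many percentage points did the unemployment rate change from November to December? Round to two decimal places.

The unemployment rate changed by +0.85 percentage points.

November: labor force = 636.78 + 62.96 = 699.74; u = 62.96/699.74 = 9.00%.
December: labor force = 619.52 + 67.68 = 687.20; u = 67.68/687.20 = 9.85%.
Change = 9.85% − 9.00% = +0.85 pp.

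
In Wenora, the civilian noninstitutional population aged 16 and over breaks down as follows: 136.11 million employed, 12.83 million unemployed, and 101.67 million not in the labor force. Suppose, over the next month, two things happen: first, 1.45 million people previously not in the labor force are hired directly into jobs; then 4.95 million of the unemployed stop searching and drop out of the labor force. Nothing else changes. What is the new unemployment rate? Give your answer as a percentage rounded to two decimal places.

New unemployment rate ≈ 5.42%.

Initially, labor force = 136.11 + 12.83 = 148.94 million, so u = 12.83/148.94 = 8.61%.
After the first change, employed and labor force both rise by 1.45; unemployed unchanged → E = 137.56, U = 12.83, labor force = 150.39 million.
After the second change, unemployed and labor force both fall by 4.95 → E = 137.56, U = 7.88, labor force = 145.44 million.
New unemployment rate = 7.88 / 145.44 = 5.42%.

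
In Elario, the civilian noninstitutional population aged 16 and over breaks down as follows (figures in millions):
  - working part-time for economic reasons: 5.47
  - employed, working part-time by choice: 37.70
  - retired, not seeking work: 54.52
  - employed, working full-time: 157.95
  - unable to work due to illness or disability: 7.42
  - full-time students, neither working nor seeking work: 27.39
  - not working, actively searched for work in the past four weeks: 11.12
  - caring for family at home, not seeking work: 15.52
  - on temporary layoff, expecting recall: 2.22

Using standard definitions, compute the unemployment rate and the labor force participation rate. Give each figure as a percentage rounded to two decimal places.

Employed = 5.47 + 37.70 + 157.95 = 201.12 million (anyone who worked, including part-time for economic reasons, counts as employed).
Unemployed = 11.12 + 2.22 = 13.34 million (jobless and actively searching, or on temporary layoff).
Labor force = 201.12 + 13.34 = 214.46 million.
Not in labor force = 54.52 + 7.42 + 27.39 + 15.52 = 104.85 million (those not working and not actively searching are outside the labor force).
Civilian working-age population = 214.46 + 104.85 = 319.31 million.
Unemployment rate = 13.34 / 214.46 = 6.22%.
Labor force participation rate = 214.46 / 319.31 = 67.16%.

Unemployment rate ≈ 6.22%; labor force participation rate ≈ 67.16%.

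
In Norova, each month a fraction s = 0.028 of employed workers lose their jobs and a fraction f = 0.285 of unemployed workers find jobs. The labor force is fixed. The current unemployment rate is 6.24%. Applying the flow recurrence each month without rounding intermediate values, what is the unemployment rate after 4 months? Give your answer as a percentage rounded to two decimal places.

With a fixed labor force, u_{t+1} = u_t + s·(1−u_t) − f·u_t = u_t·(1−s−f) + s.
Here 1−s−f = 0.687 and s = 0.028.
u_1 = 0.062400 × 0.687 + 0.028 = 0.070869.
u_2 = 0.070869 × 0.687 + 0.028 = 0.076687.
u_3 = 0.076687 × 0.687 + 0.028 = 0.080684.
u_4 = 0.080684 × 0.687 + 0.028 = 0.083430.

Unemployment rate after four months ≈ 8.34%.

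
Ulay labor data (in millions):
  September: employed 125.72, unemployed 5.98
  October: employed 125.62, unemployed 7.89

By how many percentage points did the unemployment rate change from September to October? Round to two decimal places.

September: labor force = 125.72 + 5.98 = 131.70; u = 5.98/131.70 = 4.54%.
October: labor force = 125.62 + 7.89 = 133.51; u = 7.89/133.51 = 5.91%.
Change = 5.91% − 4.54% = +1.37 pp.

The unemployment rate changed by +1.37 percentage points.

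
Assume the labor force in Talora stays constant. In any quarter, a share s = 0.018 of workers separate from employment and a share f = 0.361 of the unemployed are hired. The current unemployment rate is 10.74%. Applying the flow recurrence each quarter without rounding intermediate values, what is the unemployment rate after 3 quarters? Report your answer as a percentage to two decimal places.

Unemployment rate after three quarters ≈ 6.18%.

With a fixed labor force, u_{t+1} = u_t + s·(1−u_t) − f·u_t = u_t·(1−s−f) + s.
Here 1−s−f = 0.621 and s = 0.018.
u_1 = 0.107400 × 0.621 + 0.018 = 0.084695.
u_2 = 0.084695 × 0.621 + 0.018 = 0.070596.
u_3 = 0.070596 × 0.621 + 0.018 = 0.061840.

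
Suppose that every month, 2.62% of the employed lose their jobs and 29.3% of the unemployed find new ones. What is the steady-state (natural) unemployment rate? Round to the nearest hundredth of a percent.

At steady state the flows balance: s·E = f·U, so U/(E+U) = s/(s+f).
u* = 2.62 / (2.62 + 29.3) = 2.62 / 31.92 = 8.21%.

Steady-state unemployment rate ≈ 8.21%.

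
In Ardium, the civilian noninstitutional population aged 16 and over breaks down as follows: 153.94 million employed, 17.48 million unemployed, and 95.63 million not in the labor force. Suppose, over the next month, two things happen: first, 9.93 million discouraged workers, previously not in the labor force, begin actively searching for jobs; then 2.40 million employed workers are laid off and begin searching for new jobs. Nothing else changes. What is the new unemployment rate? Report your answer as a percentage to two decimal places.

Initially, labor force = 153.94 + 17.48 = 171.42 million, so u = 17.48/171.42 = 10.20%.
After the first change, unemployed and labor force both rise by 9.93 → E = 153.94, U = 27.41, labor force = 181.35 million.
After the second change, employed falls and unemployed rises by 2.40; labor force unchanged → E = 151.54, U = 29.81, labor force = 181.35 million.
New unemployment rate = 29.81 / 181.35 = 16.44%.

New unemployment rate ≈ 16.44%.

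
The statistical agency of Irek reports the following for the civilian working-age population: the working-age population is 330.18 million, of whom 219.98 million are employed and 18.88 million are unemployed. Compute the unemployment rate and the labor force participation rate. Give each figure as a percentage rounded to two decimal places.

Labor force = employed + unemployed = 219.98 + 18.88 = 238.86 million.
Unemployment rate = 18.88 / 238.86 = 7.90%.
Labor force participation rate = 238.86 / 330.18 = 72.34%.

Unemployment rate ≈ 7.90%; labor force participation rate ≈ 72.34%.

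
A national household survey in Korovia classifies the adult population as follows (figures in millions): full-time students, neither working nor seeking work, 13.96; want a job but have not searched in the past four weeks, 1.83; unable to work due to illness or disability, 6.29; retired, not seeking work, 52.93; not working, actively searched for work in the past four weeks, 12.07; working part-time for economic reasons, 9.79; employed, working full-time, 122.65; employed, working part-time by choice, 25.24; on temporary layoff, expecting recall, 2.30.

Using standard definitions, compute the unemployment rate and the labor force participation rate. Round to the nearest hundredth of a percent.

Employed = 9.79 + 122.65 + 25.24 = 157.68 million (anyone who worked, including part-time for economic reasons, counts as employed).
Unemployed = 12.07 + 2.30 = 14.37 million (jobless and actively searching, or on temporary layoff).
Labor force = 157.68 + 14.37 = 172.05 million.
Not in labor force = 13.96 + 1.83 + 6.29 + 52.93 = 75.01 million (those not working and not actively searching are outside the labor force — including those who want a job but have given up searching).
Civilian working-age population = 172.05 + 75.01 = 247.06 million.
Unemployment rate = 14.37 / 172.05 = 8.35%.
Labor force participation rate = 172.05 / 247.06 = 69.64%.

Unemployment rate ≈ 8.35%; labor force participation rate ≈ 69.64%.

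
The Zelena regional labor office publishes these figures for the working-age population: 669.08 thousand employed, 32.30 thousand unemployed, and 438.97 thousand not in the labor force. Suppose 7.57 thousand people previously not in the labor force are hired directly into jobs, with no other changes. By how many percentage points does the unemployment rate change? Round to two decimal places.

Initially, labor force = 669.08 + 32.30 = 701.38 thousand, so u = 32.30/701.38 = 4.61%.
After the change, employed and labor force both rise by 7.57; unemployed unchanged → E = 676.65, U = 32.30, labor force = 708.95 thousand.
New unemployment rate = 32.30 / 708.95 = 4.56%.
Change = 4.56% − 4.61% = −0.05 percentage points.

The unemployment rate changes by −0.05 percentage points.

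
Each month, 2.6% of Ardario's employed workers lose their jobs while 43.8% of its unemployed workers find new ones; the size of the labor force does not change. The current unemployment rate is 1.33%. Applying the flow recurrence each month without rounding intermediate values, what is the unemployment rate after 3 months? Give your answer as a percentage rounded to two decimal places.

Unemployment rate after three months ≈ 4.95%.

With a fixed labor force, u_{t+1} = u_t + s·(1−u_t) − f·u_t = u_t·(1−s−f) + s.
Here 1−s−f = 0.536 and s = 0.026.
u_1 = 0.013300 × 0.536 + 0.026 = 0.033129.
u_2 = 0.033129 × 0.536 + 0.026 = 0.043757.
u_3 = 0.043757 × 0.536 + 0.026 = 0.049454.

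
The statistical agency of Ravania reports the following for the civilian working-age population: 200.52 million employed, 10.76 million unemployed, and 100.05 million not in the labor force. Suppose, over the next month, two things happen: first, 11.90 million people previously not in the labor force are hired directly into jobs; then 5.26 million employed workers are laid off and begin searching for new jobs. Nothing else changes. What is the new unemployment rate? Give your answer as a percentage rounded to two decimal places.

New unemployment rate ≈ 7.18%.

Initially, labor force = 200.52 + 10.76 = 211.28 million, so u = 10.76/211.28 = 5.09%.
After the first change, employed and labor force both rise by 11.90; unemployed unchanged → E = 212.42, U = 10.76, labor force = 223.18 million.
After the second change, employed falls and unemployed rises by 5.26; labor force unchanged → E = 207.16, U = 16.02, labor force = 223.18 million.
New unemployment rate = 16.02 / 223.18 = 7.18%.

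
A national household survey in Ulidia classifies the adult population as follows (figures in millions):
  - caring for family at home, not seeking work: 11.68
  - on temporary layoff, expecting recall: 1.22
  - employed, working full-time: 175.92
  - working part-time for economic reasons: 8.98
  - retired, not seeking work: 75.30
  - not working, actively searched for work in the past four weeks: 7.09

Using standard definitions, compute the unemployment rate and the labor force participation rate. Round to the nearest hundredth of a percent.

Employed = 175.92 + 8.98 = 184.90 million (anyone who worked, including part-time for economic reasons, counts as employed).
Unemployed = 1.22 + 7.09 = 8.31 million (jobless and actively searching, or on temporary layoff).
Labor force = 184.90 + 8.31 = 193.21 million.
Not in labor force = 11.68 + 75.30 = 86.98 million (those not working and not actively searching are outside the labor force).
Civilian working-age population = 193.21 + 86.98 = 280.19 million.
Unemployment rate = 8.31 / 193.21 = 4.30%.
Labor force participation rate = 193.21 / 280.19 = 68.96%.

Unemployment rate ≈ 4.30%; labor force participation rate ≈ 68.96%.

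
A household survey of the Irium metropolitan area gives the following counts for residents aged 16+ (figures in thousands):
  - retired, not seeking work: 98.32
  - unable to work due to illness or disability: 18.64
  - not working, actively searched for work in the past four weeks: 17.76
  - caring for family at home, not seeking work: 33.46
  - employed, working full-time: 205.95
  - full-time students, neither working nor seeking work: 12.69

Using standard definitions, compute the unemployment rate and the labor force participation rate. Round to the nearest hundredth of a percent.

Unemployment rate ≈ 7.94%; labor force participation rate ≈ 57.83%.

Employed = 205.95 thousand.
Unemployed = 17.76 thousand.
Labor force = 205.95 + 17.76 = 223.71 thousand.
Not in labor force = 98.32 + 18.64 + 33.46 + 12.69 = 163.11 thousand (those not working and not actively searching are outside the labor force).
Civilian working-age population = 223.71 + 163.11 = 386.82 thousand.
Unemployment rate = 17.76 / 223.71 = 7.94%.
Labor force participation rate = 223.71 / 386.82 = 57.83%.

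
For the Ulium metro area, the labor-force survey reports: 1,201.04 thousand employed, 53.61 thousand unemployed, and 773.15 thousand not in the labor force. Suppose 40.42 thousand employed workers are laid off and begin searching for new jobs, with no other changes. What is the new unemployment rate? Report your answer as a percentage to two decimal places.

Initially, labor force = 1,201.04 + 53.61 = 1,254.65 thousand, so u = 53.61/1,254.65 = 4.27%.
After the change, employed falls and unemployed rises by 40.42; labor force unchanged → E = 1,160.62, U = 94.03, labor force = 1,254.65 thousand.
New unemployment rate = 94.03 / 1,254.65 = 7.49%.

New unemployment rate ≈ 7.49%.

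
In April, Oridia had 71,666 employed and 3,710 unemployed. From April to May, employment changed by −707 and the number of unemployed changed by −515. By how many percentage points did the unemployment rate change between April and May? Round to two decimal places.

The unemployment rate changed by −0.61 percentage points.

April: labor force = 71,666 + 3,710 = 75,376; u = 3,710/75,376 = 4.92%.
May: labor force = 70,959 + 3,195 = 74,154; u = 3,195/74,154 = 4.31%.
Change = 4.31% − 4.92% = −0.61 pp.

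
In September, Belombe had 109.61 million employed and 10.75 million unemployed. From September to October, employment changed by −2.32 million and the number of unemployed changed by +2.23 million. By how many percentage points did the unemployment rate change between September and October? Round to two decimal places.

The unemployment rate changed by +1.86 percentage points.

September: labor force = 109.61 + 10.75 = 120.36; u = 10.75/120.36 = 8.93%.
October: labor force = 107.29 + 12.98 = 120.27; u = 12.98/120.27 = 10.79%.
Change = 10.79% − 8.93% = +1.86 pp.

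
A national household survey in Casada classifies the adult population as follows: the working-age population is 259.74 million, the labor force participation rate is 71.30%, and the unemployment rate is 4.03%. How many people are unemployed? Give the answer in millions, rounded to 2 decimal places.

About 7.46 million are unemployed.

Labor force = 0.7130 × 259.74 = 185.19 million.
Unemployed = 0.0403 × 185.19 ≈ 7.46 million.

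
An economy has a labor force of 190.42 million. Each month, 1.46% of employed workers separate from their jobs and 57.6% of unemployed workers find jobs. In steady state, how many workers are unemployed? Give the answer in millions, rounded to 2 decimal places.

About 4.71 million are unemployed in steady state.

Steady-state unemployment rate u* = s/(s+f) = 1.46/(1.46+57.6) = 0.024721.
Unemployed = u* × labor force = 0.024721 × 190.42 ≈ 4.71 million.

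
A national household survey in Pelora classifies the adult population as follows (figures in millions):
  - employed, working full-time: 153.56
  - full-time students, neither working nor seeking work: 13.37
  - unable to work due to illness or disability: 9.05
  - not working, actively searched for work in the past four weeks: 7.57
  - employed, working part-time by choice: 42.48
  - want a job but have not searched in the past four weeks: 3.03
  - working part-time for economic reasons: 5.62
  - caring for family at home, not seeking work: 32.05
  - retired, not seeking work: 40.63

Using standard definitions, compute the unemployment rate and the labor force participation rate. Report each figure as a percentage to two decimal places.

Employed = 153.56 + 42.48 + 5.62 = 201.66 million (anyone who worked, including part-time for economic reasons, counts as employed).
Unemployed = 7.57 million.
Labor force = 201.66 + 7.57 = 209.23 million.
Not in labor force = 13.37 + 9.05 + 3.03 + 32.05 + 40.63 = 98.13 million (those not working and not actively searching are outside the labor force — including those who want a job but have given up searching).
Civilian working-age population = 209.23 + 98.13 = 307.36 million.
Unemployment rate = 7.57 / 209.23 = 3.62%.
Labor force participation rate = 209.23 / 307.36 = 68.07%.

Unemployment rate ≈ 3.62%; labor force participation rate ≈ 68.07%.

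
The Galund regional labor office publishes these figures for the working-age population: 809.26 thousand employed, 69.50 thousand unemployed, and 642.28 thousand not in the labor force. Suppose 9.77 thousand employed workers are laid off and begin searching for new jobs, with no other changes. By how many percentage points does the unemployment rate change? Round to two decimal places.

The unemployment rate changes by +1.11 percentage points.

Initially, labor force = 809.26 + 69.50 = 878.76 thousand, so u = 69.50/878.76 = 7.91%.
After the change, employed falls and unemployed rises by 9.77; labor force unchanged → E = 799.49, U = 79.27, labor force = 878.76 thousand.
New unemployment rate = 79.27 / 878.76 = 9.02%.
Change = 9.02% − 7.91% = +1.11 percentage points.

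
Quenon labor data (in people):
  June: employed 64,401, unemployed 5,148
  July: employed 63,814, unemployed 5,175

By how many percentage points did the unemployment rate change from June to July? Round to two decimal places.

June: labor force = 64,401 + 5,148 = 69,549; u = 5,148/69,549 = 7.40%.
July: labor force = 63,814 + 5,175 = 68,989; u = 5,175/68,989 = 7.50%.
Change = 7.50% − 7.40% = +0.10 pp.

The unemployment rate changed by +0.10 percentage points.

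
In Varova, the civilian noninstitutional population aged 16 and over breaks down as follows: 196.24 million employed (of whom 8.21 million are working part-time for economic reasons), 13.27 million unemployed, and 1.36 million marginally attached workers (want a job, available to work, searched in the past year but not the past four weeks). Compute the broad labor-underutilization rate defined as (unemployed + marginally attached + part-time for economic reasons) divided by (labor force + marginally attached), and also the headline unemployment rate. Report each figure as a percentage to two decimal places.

Labor force = 196.24 + 13.27 = 209.51 million.
Numerator = 13.27 + 1.36 + 8.21 = 22.84 million.
Denominator = 209.51 + 1.36 = 210.87 million.
Broad rate = 22.84 / 210.87 = 10.83%.
Headline unemployment rate = 13.27 / 209.51 = 6.33%.

Broad underutilization rate ≈ 10.83%; headline unemployment rate ≈ 6.33%.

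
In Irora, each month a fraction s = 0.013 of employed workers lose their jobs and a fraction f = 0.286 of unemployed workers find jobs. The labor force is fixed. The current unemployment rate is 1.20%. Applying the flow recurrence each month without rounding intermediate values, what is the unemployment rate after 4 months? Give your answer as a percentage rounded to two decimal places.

With a fixed labor force, u_{t+1} = u_t + s·(1−u_t) − f·u_t = u_t·(1−s−f) + s.
Here 1−s−f = 0.701 and s = 0.013.
u_1 = 0.012000 × 0.701 + 0.013 = 0.021412.
u_2 = 0.021412 × 0.701 + 0.013 = 0.028010.
u_3 = 0.028010 × 0.701 + 0.013 = 0.032635.
u_4 = 0.032635 × 0.701 + 0.013 = 0.035877.

Unemployment rate after four months ≈ 3.59%.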